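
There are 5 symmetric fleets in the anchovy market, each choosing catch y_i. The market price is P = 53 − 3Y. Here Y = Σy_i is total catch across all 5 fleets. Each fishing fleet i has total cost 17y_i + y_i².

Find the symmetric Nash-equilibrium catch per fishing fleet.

A representative fishing fleet's profit is π_i = y_i(53 − 3Y) − 17y_i − y_i², with Y = y_i + Σ_{j≠i} y_j.
First-order condition: 36 − 8y_i − 3Σ_{j≠i} y_j = 0.
With identical fishing fleets, set every y_j = y: then 36 − 8y − 12y = 0, i.e. y = 36/20 = 1.8.

1.8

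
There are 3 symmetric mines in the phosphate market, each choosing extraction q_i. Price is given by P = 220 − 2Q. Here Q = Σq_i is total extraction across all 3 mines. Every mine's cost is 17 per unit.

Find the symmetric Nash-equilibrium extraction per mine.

25.375

A representative mine's profit is π_i = q_i(220 − 2Q) − 17q_i, with Q = q_i + Σ_{j≠i} q_j.
First-order condition: 203 − 4q_i − 2Σ_{j≠i} q_j = 0.
Imposing symmetry (q_j = q for all j) turns Σ_{j≠i} q_j into 2q, so 203 = 8q and q = 25.375.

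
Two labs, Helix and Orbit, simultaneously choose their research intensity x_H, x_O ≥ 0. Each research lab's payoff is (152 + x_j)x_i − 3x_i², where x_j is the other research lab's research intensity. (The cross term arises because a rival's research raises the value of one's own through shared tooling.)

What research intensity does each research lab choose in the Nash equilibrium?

Helix's payoff is (152 + x_O)x_H − 3x_H².
∂π/∂x_H = 152 + x_O − 6x_H = 0, so x_H = 76/3 + (1/6)x_O.
The game is symmetric, so in equilibrium x_O = x_H: the reaction function gives (5/6)x_H = 76/3, hence x_H = 30.4.

30.4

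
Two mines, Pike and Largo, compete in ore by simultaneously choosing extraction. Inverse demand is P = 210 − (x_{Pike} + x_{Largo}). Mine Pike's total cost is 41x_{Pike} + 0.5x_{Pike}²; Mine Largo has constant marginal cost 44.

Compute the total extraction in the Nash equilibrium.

Mine Pike's profit: π = x_{Pike}(210 − (x_{Pike} + x_{Largo})) − 41x_{Pike} − 0.5x_{Pike}².
∂π/∂x_{Pike} = 169 − 3x_{Pike} − x_{Largo} = 0, so x_{Pike} = 169/3 − (1/3)x_{Largo}.
For Largo: ∂π/∂x_{Largo} = 166 − 2x_{Largo} − x_{Pike} = 0 ⇒ x_{Largo} = 83 − 0.5x_{Pike}.
Plugging x_{Largo} into Pike's best response: x_{Pike} = 169/3 − (1/3)(83 − 0.5x_{Pike}) ⇒ (5/6)x_{Pike} = 86/3, so x_{Pike} = 34.4.
Then x_{Largo} = 83 − 0.5·34.4 = 65.8.
Total extraction: 34.4 + 65.8 = 100.2.

100.2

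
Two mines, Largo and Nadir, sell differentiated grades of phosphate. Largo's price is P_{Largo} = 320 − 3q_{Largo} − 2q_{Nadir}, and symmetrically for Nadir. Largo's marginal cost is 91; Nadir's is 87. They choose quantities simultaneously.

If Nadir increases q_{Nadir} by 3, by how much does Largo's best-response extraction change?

-1

Mine Largo's profit: π = q_{Largo}(320 − 3q_{Largo} − 2q_{Nadir}) − 91q_{Largo}.
∂π/∂q_{Largo} = 229 − 6q_{Largo} − 2q_{Nadir} = 0 ⇒ q_{Largo} = 229/6 − (1/3)q_{Nadir}.
The reaction-function slope is −1/3, so a 3-unit rise in q_{Nadir} moves q_{Largo} by −1/3 × 3 = −1. Largo's best response falls — the actions are strategic substitutes.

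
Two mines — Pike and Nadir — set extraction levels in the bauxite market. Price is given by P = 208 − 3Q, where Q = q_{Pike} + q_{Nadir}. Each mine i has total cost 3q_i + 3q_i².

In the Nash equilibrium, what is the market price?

126

Mine Pike's profit: π = q_{Pike}(208 − 3(q_{Pike} + q_{Nadir})) − 3q_{Pike} − 3q_{Pike}².
∂π/∂q_{Pike} = 205 − 12q_{Pike} − 3q_{Nadir} = 0, so q_{Pike} = 205/12 − 0.25q_{Nadir}.
Setting q_{Pike} = q_{Nadir} in the reaction function: q_{Pike} = 205/12 − 0.25q_{Pike}, so q_{Pike} = (205/12) / 1.25 = 41/3.
Equilibrium price: P = 208 − 3·(82/3) = 126.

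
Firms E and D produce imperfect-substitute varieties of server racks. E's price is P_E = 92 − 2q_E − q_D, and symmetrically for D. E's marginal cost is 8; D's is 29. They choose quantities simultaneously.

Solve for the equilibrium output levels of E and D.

18.2, 11.2

Firm E's profit: π = q_E(92 − 2q_E − q_D) − 8q_E.
∂π/∂q_E = 84 − 4q_E − q_D = 0 ⇒ q_E = 21 − 0.25q_D.
Similarly q_D = 15.75 − 0.25q_E.
Plugging q_D into E's best response: q_E = 21 − 0.25(15.75 − 0.25q_E) ⇒ 0.9375q_E = 17.0625, so q_E = 18.2.
Then q_D = 15.75 − 0.25·18.2 = 11.2.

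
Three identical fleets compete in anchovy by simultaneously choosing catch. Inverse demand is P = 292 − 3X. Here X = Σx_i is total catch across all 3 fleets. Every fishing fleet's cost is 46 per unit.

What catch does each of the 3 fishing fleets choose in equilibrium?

20.5

A representative fishing fleet's profit is π_i = x_i(292 − 3X) − 46x_i, with X = x_i + Σ_{j≠i} x_j.
First-order condition: 246 − 6x_i − 3Σ_{j≠i} x_j = 0.
In a symmetric equilibrium every fishing fleet chooses the same x, so Σ_{j≠i} x_j = 2x. The condition becomes 246 − 12x = 0, giving x = 246/12 = 20.5.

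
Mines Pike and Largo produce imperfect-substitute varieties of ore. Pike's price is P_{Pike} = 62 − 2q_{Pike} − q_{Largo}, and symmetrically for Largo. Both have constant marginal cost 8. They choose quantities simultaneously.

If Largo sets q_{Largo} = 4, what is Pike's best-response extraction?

12.5

Mine Pike's profit: π = q_{Pike}(62 − 2q_{Pike} − q_{Largo}) − 8q_{Pike}.
∂π/∂q_{Pike} = 54 − 4q_{Pike} − q_{Largo} = 0 ⇒ q_{Pike} = 13.5 − 0.25q_{Largo}.
At q_{Largo} = 4: q_{Pike} = 13.5 − 0.25·4 = 12.5.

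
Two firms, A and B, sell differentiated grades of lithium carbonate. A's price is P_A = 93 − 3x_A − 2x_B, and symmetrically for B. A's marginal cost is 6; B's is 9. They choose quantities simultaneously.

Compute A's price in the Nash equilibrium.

Firm A's profit: π = x_A(93 − 3x_A − 2x_B) − 6x_A.
∂π/∂x_A = 87 − 6x_A − 2x_B = 0 ⇒ x_A = 14.5 − (1/3)x_B.
Similarly x_B = 14 − (1/3)x_A.
Plugging x_B into A's best response: x_A = 14.5 − (1/3)(14 − (1/3)x_A) ⇒ (8/9)x_A = 59/6, so x_A = 11.0625.
Then x_B = 14 − (1/3)·11.0625 = 10.3125.
P_A = 93 − 3·11.0625 − 2·10.3125 = 39.1875.

39.1875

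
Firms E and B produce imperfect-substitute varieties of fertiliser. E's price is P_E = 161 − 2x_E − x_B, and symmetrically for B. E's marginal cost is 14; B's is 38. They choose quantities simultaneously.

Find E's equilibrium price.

Firm E's profit: π = x_E(161 − 2x_E − x_B) − 14x_E.
∂π/∂x_E = 147 − 4x_E − x_B = 0 ⇒ x_E = 36.75 − 0.25x_B.
Similarly x_B = 30.75 − 0.25x_E.
Substituting the second reaction function into the first: x_E = 36.75 − 0.25(30.75 − 0.25x_E), which gives 0.9375x_E = 29.0625 ⇒ x_E = 31.
Then x_B = 30.75 − 0.25·31 = 23.
P_E = 161 − 2·31 − 23 = 76.

76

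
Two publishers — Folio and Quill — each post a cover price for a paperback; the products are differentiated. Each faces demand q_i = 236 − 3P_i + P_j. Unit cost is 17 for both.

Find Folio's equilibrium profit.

4896.48

Folio's profit: π = (P_{Folio} − 17)(236 − 3P_{Folio} + P_{Quill}).
∂π/∂P_{Folio} = 287 − 6P_{Folio} + P_{Quill} = 0 ⇒ P_{Folio} = 287/6 + (1/6)P_{Quill}.
By symmetry P_{Quill} = P_{Folio}; substituting into the reaction function, (5/6)P_{Folio} = 287/6 and P_{Folio} = 57.4.
q_{Folio} = 236 − 3·57.4 + 57.4 = 121.2.
Profit = (57.4 − 17)·121.2 = 4896.48.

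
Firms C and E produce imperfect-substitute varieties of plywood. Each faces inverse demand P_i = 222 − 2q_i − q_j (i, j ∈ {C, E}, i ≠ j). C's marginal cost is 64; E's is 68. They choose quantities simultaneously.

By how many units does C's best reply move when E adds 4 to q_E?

Firm C's profit: π = q_C(222 − 2q_C − q_E) − 64q_C.
∂π/∂q_C = 158 − 4q_C − q_E = 0 ⇒ q_C = 39.5 − 0.25q_E.
The reaction-function slope is −0.25, so a 4-unit rise in q_E moves q_C by −0.25 × 4 = −1. C's best response falls — the actions are strategic substitutes.

-1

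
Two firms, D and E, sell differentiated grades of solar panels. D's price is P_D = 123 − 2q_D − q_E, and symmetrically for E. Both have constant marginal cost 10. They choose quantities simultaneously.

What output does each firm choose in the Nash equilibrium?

Firm D's profit: π = q_D(123 − 2q_D − q_E) − 10q_D.
∂π/∂q_D = 113 − 4q_D − q_E = 0 ⇒ q_D = 28.25 − 0.25q_E.
The game is symmetric, so in equilibrium q_E = q_D: the reaction function gives 1.25q_D = 28.25, hence q_D = 22.6.

22.6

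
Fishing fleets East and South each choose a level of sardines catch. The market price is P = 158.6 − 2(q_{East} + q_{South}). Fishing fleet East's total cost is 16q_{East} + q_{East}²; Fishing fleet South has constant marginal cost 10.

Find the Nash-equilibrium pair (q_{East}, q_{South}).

Fishing fleet East's profit: π = q_{East}(158.6 − 2(q_{East} + q_{South})) − 16q_{East} − q_{East}².
∂π/∂q_{East} = 142.6 − 6q_{East} − 2q_{South} = 0, so q_{East} = 713/30 − (1/3)q_{South}.
For South: ∂π/∂q_{South} = 148.6 − 4q_{South} − 2q_{East} = 0 ⇒ q_{South} = 37.15 − 0.5q_{East}.
Solving the two reaction functions simultaneously: (1 − (−1/3)(−0.5))q_{East} = 713/30 − (1/3)·37.15, so (5/6)q_{East} = 683/60 and q_{East} = 13.66.
Then q_{South} = 37.15 − 0.5·13.66 = 30.32.

13.66, 30.32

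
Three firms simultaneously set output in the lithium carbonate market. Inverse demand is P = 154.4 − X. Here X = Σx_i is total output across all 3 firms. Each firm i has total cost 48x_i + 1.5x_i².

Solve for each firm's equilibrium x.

A representative firm's profit is π_i = x_i(154.4 − X) − 48x_i − 1.5x_i², with X = x_i + Σ_{j≠i} x_j.
First-order condition: 106.4 − 5x_i − Σ_{j≠i} x_j = 0.
In a symmetric equilibrium every firm chooses the same x, so Σ_{j≠i} x_j = 2x. The condition becomes 106.4 − 7x = 0, giving x = 106.4/7 = 15.2.

15.2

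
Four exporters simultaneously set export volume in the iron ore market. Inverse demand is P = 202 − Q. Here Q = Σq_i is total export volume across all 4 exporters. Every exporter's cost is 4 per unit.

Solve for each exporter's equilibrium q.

39.6

A representative exporter's profit is π_i = q_i(202 − Q) − 4q_i, with Q = q_i + Σ_{j≠i} q_j.
First-order condition: 198 − 2q_i − Σ_{j≠i} q_j = 0.
Imposing symmetry (q_j = q for all j) turns Σ_{j≠i} q_j into 3q, so 198 = 5q and q = 39.6.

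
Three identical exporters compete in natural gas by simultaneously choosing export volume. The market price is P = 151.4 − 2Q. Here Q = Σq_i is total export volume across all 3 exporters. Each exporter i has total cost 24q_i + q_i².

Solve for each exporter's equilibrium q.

A representative exporter's profit is π_i = q_i(151.4 − 2Q) − 24q_i − q_i², with Q = q_i + Σ_{j≠i} q_j.
First-order condition: 127.4 − 6q_i − 2Σ_{j≠i} q_j = 0.
Imposing symmetry (q_j = q for all j) turns Σ_{j≠i} q_j into 2q, so 127.4 = 10q and q = 12.74.

12.74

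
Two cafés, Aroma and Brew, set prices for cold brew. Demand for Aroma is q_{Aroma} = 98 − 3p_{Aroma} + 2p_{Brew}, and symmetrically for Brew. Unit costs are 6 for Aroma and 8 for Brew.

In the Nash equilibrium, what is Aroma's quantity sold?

Aroma's profit: π = (p_{Aroma} − 6)(98 − 3p_{Aroma} + 2p_{Brew}).
∂π/∂p_{Aroma} = 116 − 6p_{Aroma} + 2p_{Brew} = 0 ⇒ p_{Aroma} = 58/3 + (1/3)p_{Brew}.
Similarly p_{Brew} = 61/3 + (1/3)p_{Aroma}.
Substituting the second reaction function into the first: p_{Aroma} = 58/3 + (1/3)(61/3 + (1/3)p_{Aroma}), which gives (8/9)p_{Aroma} = 235/9 ⇒ p_{Aroma} = 29.375.
Then p_{Brew} = 61/3 + (1/3)·29.375 = 30.125.
q_{Aroma} = 98 − 3·29.375 + 2·30.125 = 70.125.

70.125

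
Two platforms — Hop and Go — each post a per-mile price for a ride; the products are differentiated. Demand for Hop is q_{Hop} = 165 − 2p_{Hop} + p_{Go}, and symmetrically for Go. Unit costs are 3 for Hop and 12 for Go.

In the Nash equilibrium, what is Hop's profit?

Hop's profit: π = (p_{Hop} − 3)(165 − 2p_{Hop} + p_{Go}).
∂π/∂p_{Hop} = 171 − 4p_{Hop} + p_{Go} = 0 ⇒ p_{Hop} = 42.75 + 0.25p_{Go}.
Similarly p_{Go} = 47.25 + 0.25p_{Hop}.
Plugging p_{Go} into Hop's best response: p_{Hop} = 42.75 + 0.25(47.25 + 0.25p_{Hop}) ⇒ 0.9375p_{Hop} = 54.5625, so p_{Hop} = 58.2.
Then p_{Go} = 47.25 + 0.25·58.2 = 61.8.
q_{Hop} = 165 − 2·58.2 + 61.8 = 110.4.
Profit = (58.2 − 3)·110.4 = 6094.08.

6094.08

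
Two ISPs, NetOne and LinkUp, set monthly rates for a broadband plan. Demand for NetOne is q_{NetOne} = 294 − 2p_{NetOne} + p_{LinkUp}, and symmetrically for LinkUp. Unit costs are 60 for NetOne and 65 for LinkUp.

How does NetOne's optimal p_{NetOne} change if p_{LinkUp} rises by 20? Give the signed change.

NetOne's profit: π = (p_{NetOne} − 60)(294 − 2p_{NetOne} + p_{LinkUp}).
∂π/∂p_{NetOne} = 414 − 4p_{NetOne} + p_{LinkUp} = 0 ⇒ p_{NetOne} = 103.5 + 0.25p_{LinkUp}.
The reaction-function slope is 0.25, so a 20-unit rise in p_{LinkUp} moves p_{NetOne} by 0.25 × 20 = 5. NetOne's best response rises — the actions are strategic complements.

5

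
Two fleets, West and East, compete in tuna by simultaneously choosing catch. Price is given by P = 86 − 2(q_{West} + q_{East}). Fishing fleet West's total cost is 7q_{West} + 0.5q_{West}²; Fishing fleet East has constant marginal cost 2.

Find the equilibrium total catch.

25.625

Fishing fleet West's profit: π = q_{West}(86 − 2(q_{West} + q_{East})) − 7q_{West} − 0.5q_{West}².
∂π/∂q_{West} = 79 − 5q_{West} − 2q_{East} = 0, so q_{West} = 15.8 − 0.4q_{East}.
For East: ∂π/∂q_{East} = 84 − 4q_{East} − 2q_{West} = 0 ⇒ q_{East} = 21 − 0.5q_{West}.
Substituting the second reaction function into the first: q_{West} = 15.8 − 0.4(21 − 0.5q_{West}), which gives 0.8q_{West} = 7.4 ⇒ q_{West} = 9.25.
Then q_{East} = 21 − 0.5·9.25 = 16.375.
Total catch: 9.25 + 16.375 = 25.625.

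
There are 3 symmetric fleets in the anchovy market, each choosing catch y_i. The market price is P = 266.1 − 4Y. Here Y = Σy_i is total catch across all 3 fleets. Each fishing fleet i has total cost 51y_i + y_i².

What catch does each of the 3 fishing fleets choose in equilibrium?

A representative fishing fleet's profit is π_i = y_i(266.1 − 4Y) − 51y_i − y_i², with Y = y_i + Σ_{j≠i} y_j.
First-order condition: 215.1 − 10y_i − 4Σ_{j≠i} y_j = 0.
With identical fishing fleets, set every y_j = y: then 215.1 − 10y − 8y = 0, i.e. y = 215.1/18 = 11.95.

11.95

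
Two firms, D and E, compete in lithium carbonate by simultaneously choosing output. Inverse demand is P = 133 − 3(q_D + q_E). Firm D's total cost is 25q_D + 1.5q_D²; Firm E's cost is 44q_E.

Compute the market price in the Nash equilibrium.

Firm D's profit: π = q_D(133 − 3(q_D + q_E)) − 25q_D − 1.5q_D².
∂π/∂q_D = 108 − 9q_D − 3q_E = 0, so q_D = 12 − (1/3)q_E.
For E: ∂π/∂q_E = 89 − 6q_E − 3q_D = 0 ⇒ q_E = 89/6 − 0.5q_D.
Substituting the second reaction function into the first: q_D = 12 − (1/3)(89/6 − 0.5q_D), which gives (5/6)q_D = 127/18 ⇒ q_D = 127/15.
Then q_E = 89/6 − 0.5·(127/15) = 10.6.
Equilibrium price: P = 133 − 3·(286/15) = 75.8.

75.8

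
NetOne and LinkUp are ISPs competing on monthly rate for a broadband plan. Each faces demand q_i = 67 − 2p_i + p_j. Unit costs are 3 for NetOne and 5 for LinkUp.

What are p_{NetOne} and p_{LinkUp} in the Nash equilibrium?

NetOne's profit: π = (p_{NetOne} − 3)(67 − 2p_{NetOne} + p_{LinkUp}).
∂π/∂p_{NetOne} = 73 − 4p_{NetOne} + p_{LinkUp} = 0 ⇒ p_{NetOne} = 18.25 + 0.25p_{LinkUp}.
Similarly p_{LinkUp} = 19.25 + 0.25p_{NetOne}.
Plugging p_{LinkUp} into NetOne's best response: p_{NetOne} = 18.25 + 0.25(19.25 + 0.25p_{NetOne}) ⇒ 0.9375p_{NetOne} = 23.0625, so p_{NetOne} = 24.6.
Then p_{LinkUp} = 19.25 + 0.25·24.6 = 25.4.

24.6, 25.4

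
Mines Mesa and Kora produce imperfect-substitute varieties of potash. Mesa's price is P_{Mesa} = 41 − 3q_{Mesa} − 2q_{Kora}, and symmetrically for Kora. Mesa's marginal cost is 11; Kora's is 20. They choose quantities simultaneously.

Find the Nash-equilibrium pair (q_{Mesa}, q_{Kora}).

Mine Mesa's profit: π = q_{Mesa}(41 − 3q_{Mesa} − 2q_{Kora}) − 11q_{Mesa}.
∂π/∂q_{Mesa} = 30 − 6q_{Mesa} − 2q_{Kora} = 0 ⇒ q_{Mesa} = 5 − (1/3)q_{Kora}.
Similarly q_{Kora} = 3.5 − (1/3)q_{Mesa}.
Substituting the second reaction function into the first: q_{Mesa} = 5 − (1/3)(3.5 − (1/3)q_{Mesa}), which gives (8/9)q_{Mesa} = 23/6 ⇒ q_{Mesa} = 4.3125.
Then q_{Kora} = 3.5 − (1/3)·4.3125 = 2.0625.

4.3125, 2.0625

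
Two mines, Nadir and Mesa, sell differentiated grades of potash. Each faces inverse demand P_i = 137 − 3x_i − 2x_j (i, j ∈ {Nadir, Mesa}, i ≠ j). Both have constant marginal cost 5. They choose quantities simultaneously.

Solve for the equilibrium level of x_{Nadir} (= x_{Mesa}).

Mine Nadir's profit: π = x_{Nadir}(137 − 3x_{Nadir} − 2x_{Mesa}) − 5x_{Nadir}.
∂π/∂x_{Nadir} = 132 − 6x_{Nadir} − 2x_{Mesa} = 0 ⇒ x_{Nadir} = 22 − (1/3)x_{Mesa}.
Setting x_{Nadir} = x_{Mesa} in the reaction function: x_{Nadir} = 22 − (1/3)x_{Nadir}, so x_{Nadir} = 22 / (4/3) = 16.5.

16.5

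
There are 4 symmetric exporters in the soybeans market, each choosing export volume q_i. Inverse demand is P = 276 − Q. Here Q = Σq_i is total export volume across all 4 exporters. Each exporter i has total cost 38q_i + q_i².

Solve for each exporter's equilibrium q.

34

A representative exporter's profit is π_i = q_i(276 − Q) − 38q_i − q_i², with Q = q_i + Σ_{j≠i} q_j.
First-order condition: 238 − 4q_i − Σ_{j≠i} q_j = 0.
In a symmetric equilibrium every exporter chooses the same q, so Σ_{j≠i} q_j = 3q. The condition becomes 238 − 7q = 0, giving q = 238/7 = 34.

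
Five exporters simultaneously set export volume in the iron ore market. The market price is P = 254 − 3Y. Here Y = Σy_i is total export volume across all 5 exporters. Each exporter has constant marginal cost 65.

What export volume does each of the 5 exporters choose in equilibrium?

A representative exporter's profit is π_i = y_i(254 − 3Y) − 65y_i, with Y = y_i + Σ_{j≠i} y_j.
First-order condition: 189 − 6y_i − 3Σ_{j≠i} y_j = 0.
In a symmetric equilibrium every exporter chooses the same y, so Σ_{j≠i} y_j = 4y. The condition becomes 189 − 18y = 0, giving y = 189/18 = 10.5.

10.5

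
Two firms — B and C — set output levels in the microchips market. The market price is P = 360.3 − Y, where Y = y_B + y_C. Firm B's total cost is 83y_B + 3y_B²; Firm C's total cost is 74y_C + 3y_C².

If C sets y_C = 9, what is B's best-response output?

Firm B's profit: π = y_B(360.3 − (y_B + y_C)) − 83y_B − 3y_B².
∂π/∂y_B = 277.3 − 8y_B − y_C = 0, so y_B = 34.6625 − 0.125y_C.
At y_C = 9: y_B = 34.6625 − 0.125·9 = 33.5375.

33.5375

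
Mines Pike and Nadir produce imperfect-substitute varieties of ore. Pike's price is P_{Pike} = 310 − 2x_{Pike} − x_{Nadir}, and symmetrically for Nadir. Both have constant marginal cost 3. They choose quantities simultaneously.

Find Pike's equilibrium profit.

Mine Pike's profit: π = x_{Pike}(310 − 2x_{Pike} − x_{Nadir}) − 3x_{Pike}.
∂π/∂x_{Pike} = 307 − 4x_{Pike} − x_{Nadir} = 0 ⇒ x_{Pike} = 76.75 − 0.25x_{Nadir}.
By symmetry x_{Nadir} = x_{Pike}; substituting into the reaction function, 1.25x_{Pike} = 76.75 and x_{Pike} = 61.4.
P_{Pike} = 310 − 2·61.4 − 61.4 = 125.8.
Profit = (125.8 − 3)·61.4 = 7539.92.

7539.92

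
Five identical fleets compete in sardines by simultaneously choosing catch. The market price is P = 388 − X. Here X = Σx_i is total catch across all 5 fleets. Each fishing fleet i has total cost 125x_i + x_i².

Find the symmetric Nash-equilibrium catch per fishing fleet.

32.875

A representative fishing fleet's profit is π_i = x_i(388 − X) − 125x_i − x_i², with X = x_i + Σ_{j≠i} x_j.
First-order condition: 263 − 4x_i − Σ_{j≠i} x_j = 0.
Imposing symmetry (x_j = x for all j) turns Σ_{j≠i} x_j into 4x, so 263 = 8x and x = 32.875.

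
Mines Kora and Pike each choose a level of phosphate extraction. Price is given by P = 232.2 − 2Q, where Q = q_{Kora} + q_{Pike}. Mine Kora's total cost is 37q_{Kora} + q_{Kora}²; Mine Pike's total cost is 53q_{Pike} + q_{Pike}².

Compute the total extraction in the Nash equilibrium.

46.8

Mine Kora's profit: π = q_{Kora}(232.2 − 2(q_{Kora} + q_{Pike})) − 37q_{Kora} − q_{Kora}².
∂π/∂q_{Kora} = 195.2 − 6q_{Kora} − 2q_{Pike} = 0, so q_{Kora} = 488/15 − (1/3)q_{Pike}.
By the same steps for Pike: q_{Pike} = 448/15 − (1/3)q_{Kora}.
Solving the two reaction functions simultaneously: (1 − (−1/3)(−1/3))q_{Kora} = 488/15 − (1/3)·(448/15), so (8/9)q_{Kora} = 1016/45 and q_{Kora} = 25.4.
Then q_{Pike} = 448/15 − (1/3)·25.4 = 21.4.
Total extraction: 25.4 + 21.4 = 46.8.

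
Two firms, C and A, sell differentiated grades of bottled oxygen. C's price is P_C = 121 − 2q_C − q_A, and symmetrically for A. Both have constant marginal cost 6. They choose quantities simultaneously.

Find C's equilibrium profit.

Firm C's profit: π = q_C(121 − 2q_C − q_A) − 6q_C.
∂π/∂q_C = 115 − 4q_C − q_A = 0 ⇒ q_C = 28.75 − 0.25q_A.
Setting q_C = q_A in the reaction function: q_C = 28.75 − 0.25q_C, so q_C = 28.75 / 1.25 = 23.
P_C = 121 − 2·23 − 23 = 52.
Profit = (52 − 6)·23 = 1058.

1058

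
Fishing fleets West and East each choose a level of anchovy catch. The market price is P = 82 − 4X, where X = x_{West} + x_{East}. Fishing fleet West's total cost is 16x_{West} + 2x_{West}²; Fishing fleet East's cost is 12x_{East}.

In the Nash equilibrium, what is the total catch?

10.3

Fishing fleet West's profit: π = x_{West}(82 − 4(x_{West} + x_{East})) − 16x_{West} − 2x_{West}².
∂π/∂x_{West} = 66 − 12x_{West} − 4x_{East} = 0, so x_{West} = 5.5 − (1/3)x_{East}.
For East: ∂π/∂x_{East} = 70 − 8x_{East} − 4x_{West} = 0 ⇒ x_{East} = 8.75 − 0.5x_{West}.
Plugging x_{East} into West's best response: x_{West} = 5.5 − (1/3)(8.75 − 0.5x_{West}) ⇒ (5/6)x_{West} = 31/12, so x_{West} = 3.1.
Then x_{East} = 8.75 − 0.5·3.1 = 7.2.
Total catch: 3.1 + 7.2 = 10.3.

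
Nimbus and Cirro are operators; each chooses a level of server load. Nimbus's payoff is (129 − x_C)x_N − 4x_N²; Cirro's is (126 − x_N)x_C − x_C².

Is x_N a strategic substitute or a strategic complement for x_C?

Expanding Nimbus's payoff: 129x_N − x_Cx_N − 4x_N².
∂π/∂x_N = 129 − x_C − 8x_N = 0, so x_N = 16.125 − 0.125x_C.
The best-response slope dx_N/dx_C = −0.125 < 0: the reaction function is downward-sloping, so the choices are strategic substitutes.

strategic substitutes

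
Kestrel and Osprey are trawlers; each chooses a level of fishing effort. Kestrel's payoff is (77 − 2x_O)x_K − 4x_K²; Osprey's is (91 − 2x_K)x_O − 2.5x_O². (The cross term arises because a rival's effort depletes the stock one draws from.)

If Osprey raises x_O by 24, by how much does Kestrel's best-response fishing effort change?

Expanding Kestrel's payoff: 77x_K − 2x_Ox_K − 4x_K².
∂π/∂x_K = 77 − 2x_O − 8x_K = 0, so x_K = 9.625 − 0.25x_O.
The reaction-function slope is −0.25, so a 24-unit rise in x_O moves x_K by −0.25 × 24 = −6. Kestrel's best response falls — the actions are strategic substitutes.

-6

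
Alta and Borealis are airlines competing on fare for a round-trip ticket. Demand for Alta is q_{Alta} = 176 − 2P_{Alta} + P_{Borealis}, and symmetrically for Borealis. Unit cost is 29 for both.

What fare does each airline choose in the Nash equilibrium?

Alta's profit: π = (P_{Alta} − 29)(176 − 2P_{Alta} + P_{Borealis}).
∂π/∂P_{Alta} = 234 − 4P_{Alta} + P_{Borealis} = 0 ⇒ P_{Alta} = 58.5 + 0.25P_{Borealis}.
The game is symmetric, so in equilibrium P_{Borealis} = P_{Alta}: the reaction function gives 0.75P_{Alta} = 58.5, hence P_{Alta} = 78.

78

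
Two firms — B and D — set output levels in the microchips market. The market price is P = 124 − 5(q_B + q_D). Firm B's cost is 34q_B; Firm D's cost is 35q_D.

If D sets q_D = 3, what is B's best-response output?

7.5

Firm B's profit: π = q_B(124 − 5(q_B + q_D)) − 34q_B.
∂π/∂q_B = 90 − 10q_B − 5q_D = 0, so q_B = 9 − 0.5q_D.
At q_D = 3: q_B = 9 − 0.5·3 = 7.5.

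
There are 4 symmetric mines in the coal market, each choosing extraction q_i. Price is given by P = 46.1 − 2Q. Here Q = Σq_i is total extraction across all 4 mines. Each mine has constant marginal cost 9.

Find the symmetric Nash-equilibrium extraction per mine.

3.71

A representative mine's profit is π_i = q_i(46.1 − 2Q) − 9q_i, with Q = q_i + Σ_{j≠i} q_j.
First-order condition: 37.1 − 4q_i − 2Σ_{j≠i} q_j = 0.
With identical mines, set every q_j = q: then 37.1 − 4q − 6q = 0, i.e. q = 37.1/10 = 3.71.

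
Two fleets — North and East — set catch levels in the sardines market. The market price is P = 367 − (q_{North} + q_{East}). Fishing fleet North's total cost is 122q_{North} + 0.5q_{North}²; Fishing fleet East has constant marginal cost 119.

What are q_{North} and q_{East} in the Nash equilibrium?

Fishing fleet North's profit: π = q_{North}(367 − (q_{North} + q_{East})) − 122q_{North} − 0.5q_{North}².
∂π/∂q_{North} = 245 − 3q_{North} − q_{East} = 0, so q_{North} = 245/3 − (1/3)q_{East}.
For East: ∂π/∂q_{East} = 248 − 2q_{East} − q_{North} = 0 ⇒ q_{East} = 124 − 0.5q_{North}.
Solving the two reaction functions simultaneously: (1 − (−1/3)(−0.5))q_{North} = 245/3 − (1/3)·124, so (5/6)q_{North} = 121/3 and q_{North} = 48.4.
Then q_{East} = 124 − 0.5·48.4 = 99.8.

48.4, 99.8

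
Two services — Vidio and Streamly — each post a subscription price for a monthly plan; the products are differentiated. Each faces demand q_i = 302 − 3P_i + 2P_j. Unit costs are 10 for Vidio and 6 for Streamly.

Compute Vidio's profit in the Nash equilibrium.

15660.1875

Vidio's profit: π = (P_{Vidio} − 10)(302 − 3P_{Vidio} + 2P_{Streamly}).
∂π/∂P_{Vidio} = 332 − 6P_{Vidio} + 2P_{Streamly} = 0 ⇒ P_{Vidio} = 166/3 + (1/3)P_{Streamly}.
Similarly P_{Streamly} = 160/3 + (1/3)P_{Vidio}.
Solving the two reaction functions simultaneously: (1 − (1/3)(1/3))P_{Vidio} = 166/3 + (1/3)·(160/3), so (8/9)P_{Vidio} = 658/9 and P_{Vidio} = 82.25.
Then P_{Streamly} = 160/3 + (1/3)·82.25 = 80.75.
q_{Vidio} = 302 − 3·82.25 + 2·80.75 = 216.75.
Profit = (82.25 − 10)·216.75 = 15660.1875.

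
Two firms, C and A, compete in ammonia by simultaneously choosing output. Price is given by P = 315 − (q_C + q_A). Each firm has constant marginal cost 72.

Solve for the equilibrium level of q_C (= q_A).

81

Firm C's profit: π = q_C(315 − (q_C + q_A)) − 72q_C.
∂π/∂q_C = 243 − 2q_C − q_A = 0, so q_C = 121.5 − 0.5q_A.
The game is symmetric, so in equilibrium q_A = q_C: the reaction function gives 1.5q_C = 121.5, hence q_C = 81.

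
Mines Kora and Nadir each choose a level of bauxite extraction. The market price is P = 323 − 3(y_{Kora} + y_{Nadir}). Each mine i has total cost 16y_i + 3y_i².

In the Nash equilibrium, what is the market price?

200.2

Mine Kora's profit: π = y_{Kora}(323 − 3(y_{Kora} + y_{Nadir})) − 16y_{Kora} − 3y_{Kora}².
∂π/∂y_{Kora} = 307 − 12y_{Kora} − 3y_{Nadir} = 0, so y_{Kora} = 307/12 − 0.25y_{Nadir}.
The game is symmetric, so in equilibrium y_{Nadir} = y_{Kora}: the reaction function gives 1.25y_{Kora} = 307/12, hence y_{Kora} = 307/15.
Equilibrium price: P = 323 − 3·(614/15) = 200.2.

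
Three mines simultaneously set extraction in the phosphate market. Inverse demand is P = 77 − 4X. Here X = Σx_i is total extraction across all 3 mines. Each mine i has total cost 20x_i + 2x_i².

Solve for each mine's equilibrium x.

2.85

A representative mine's profit is π_i = x_i(77 − 4X) − 20x_i − 2x_i², with X = x_i + Σ_{j≠i} x_j.
First-order condition: 57 − 12x_i − 4Σ_{j≠i} x_j = 0.
With identical mines, set every x_j = x: then 57 − 12x − 8x = 0, i.e. x = 57/20 = 2.85.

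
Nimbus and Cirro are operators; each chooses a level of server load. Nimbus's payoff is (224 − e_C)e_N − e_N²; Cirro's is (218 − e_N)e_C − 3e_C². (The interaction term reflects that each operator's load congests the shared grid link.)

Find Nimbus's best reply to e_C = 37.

93.5

Expanding Nimbus's payoff: 224e_N − e_Ce_N − e_N².
∂π/∂e_N = 224 − e_C − 2e_N = 0, so e_N = 112 − 0.5e_C.
At e_C = 37: e_N = 112 − 0.5·37 = 93.5.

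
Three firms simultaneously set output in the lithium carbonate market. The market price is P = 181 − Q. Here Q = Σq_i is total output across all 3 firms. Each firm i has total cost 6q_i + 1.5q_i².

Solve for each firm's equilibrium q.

A representative firm's profit is π_i = q_i(181 − Q) − 6q_i − 1.5q_i², with Q = q_i + Σ_{j≠i} q_j.
First-order condition: 175 − 5q_i − Σ_{j≠i} q_j = 0.
Imposing symmetry (q_j = q for all j) turns Σ_{j≠i} q_j into 2q, so 175 = 7q and q = 25.

25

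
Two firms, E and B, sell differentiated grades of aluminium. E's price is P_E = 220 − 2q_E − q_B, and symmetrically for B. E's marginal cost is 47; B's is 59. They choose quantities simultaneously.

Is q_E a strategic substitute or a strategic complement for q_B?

Firm E's profit: π = q_E(220 − 2q_E − q_B) − 47q_E.
∂π/∂q_E = 173 − 4q_E − q_B = 0 ⇒ q_E = 43.25 − 0.25q_B.
The best-response slope dq_E/dq_B = −0.25 < 0: the reaction function is downward-sloping, so the choices are strategic substitutes.

strategic substitutes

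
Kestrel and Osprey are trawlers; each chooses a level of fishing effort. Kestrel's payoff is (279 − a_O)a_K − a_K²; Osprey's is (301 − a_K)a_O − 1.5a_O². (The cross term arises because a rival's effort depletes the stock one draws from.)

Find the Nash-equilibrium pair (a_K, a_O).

107.2, 64.6

Expanding Kestrel's payoff: 279a_K − a_Oa_K − a_K².
∂π/∂a_K = 279 − a_O − 2a_K = 0, so a_K = 139.5 − 0.5a_O.
Likewise for Osprey: a_O = 301/3 − (1/3)a_K.
Solving the two reaction functions simultaneously: (1 − (−0.5)(−1/3))a_K = 139.5 − 0.5·(301/3), so (5/6)a_K = 268/3 and a_K = 107.2.
Then a_O = 301/3 − (1/3)·107.2 = 64.6.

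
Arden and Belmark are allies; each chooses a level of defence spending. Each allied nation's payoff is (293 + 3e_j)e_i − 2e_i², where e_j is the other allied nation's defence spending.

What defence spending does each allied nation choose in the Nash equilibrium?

293

Arden's payoff is (293 + 3e_B)e_A − 2e_A².
∂π/∂e_A = 293 + 3e_B − 4e_A = 0, so e_A = 73.25 + 0.75e_B.
The game is symmetric, so in equilibrium e_B = e_A: the reaction function gives 0.25e_A = 73.25, hence e_A = 293.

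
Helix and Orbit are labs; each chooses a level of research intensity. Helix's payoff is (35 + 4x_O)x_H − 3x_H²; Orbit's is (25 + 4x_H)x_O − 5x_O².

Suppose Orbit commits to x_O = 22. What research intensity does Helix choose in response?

20.5

Expanding Helix's payoff: 35x_H + 4x_Ox_H − 3x_H².
∂π/∂x_H = 35 + 4x_O − 6x_H = 0, so x_H = 35/6 + (2/3)x_O.
At x_O = 22: x_H = 35/6 + (2/3)·22 = 20.5.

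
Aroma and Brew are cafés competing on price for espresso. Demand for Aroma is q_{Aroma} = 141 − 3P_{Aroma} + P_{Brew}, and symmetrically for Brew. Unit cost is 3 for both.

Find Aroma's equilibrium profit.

2187

Aroma's profit: π = (P_{Aroma} − 3)(141 − 3P_{Aroma} + P_{Brew}).
∂π/∂P_{Aroma} = 150 − 6P_{Aroma} + P_{Brew} = 0 ⇒ P_{Aroma} = 25 + (1/6)P_{Brew}.
Setting P_{Aroma} = P_{Brew} in the reaction function: P_{Aroma} = 25 + (1/6)P_{Aroma}, so P_{Aroma} = 25 / (5/6) = 30.
q_{Aroma} = 141 − 3·30 + 30 = 81.
Profit = (30 − 3)·81 = 2187.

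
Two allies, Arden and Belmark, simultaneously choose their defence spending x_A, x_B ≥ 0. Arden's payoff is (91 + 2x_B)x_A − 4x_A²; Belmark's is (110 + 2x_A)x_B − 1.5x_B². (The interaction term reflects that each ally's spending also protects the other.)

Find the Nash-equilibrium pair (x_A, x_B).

Expanding Arden's payoff: 91x_A + 2x_Bx_A − 4x_A².
∂π/∂x_A = 91 + 2x_B − 8x_A = 0, so x_A = 11.375 + 0.25x_B.
Likewise for Belmark: x_B = 110/3 + (2/3)x_A.
Substituting the second reaction function into the first: x_A = 11.375 + 0.25(110/3 + (2/3)x_A), which gives (5/6)x_A = 493/24 ⇒ x_A = 24.65.
Then x_B = 110/3 + (2/3)·24.65 = 53.1.

24.65, 53.1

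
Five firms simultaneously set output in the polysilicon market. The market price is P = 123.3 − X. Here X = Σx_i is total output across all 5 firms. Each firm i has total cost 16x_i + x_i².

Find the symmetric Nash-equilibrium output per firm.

A representative firm's profit is π_i = x_i(123.3 − X) − 16x_i − x_i², with X = x_i + Σ_{j≠i} x_j.
First-order condition: 107.3 − 4x_i − Σ_{j≠i} x_j = 0.
Imposing symmetry (x_j = x for all j) turns Σ_{j≠i} x_j into 4x, so 107.3 = 8x and x = 13.4125.

13.4125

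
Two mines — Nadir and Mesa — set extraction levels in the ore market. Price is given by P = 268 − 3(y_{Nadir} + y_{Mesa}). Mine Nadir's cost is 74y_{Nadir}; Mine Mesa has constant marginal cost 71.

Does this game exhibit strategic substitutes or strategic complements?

strategic substitutes

Mine Nadir's profit: π = y_{Nadir}(268 − 3(y_{Nadir} + y_{Mesa})) − 74y_{Nadir}.
∂π/∂y_{Nadir} = 194 − 6y_{Nadir} − 3y_{Mesa} = 0, so y_{Nadir} = 97/3 − 0.5y_{Mesa}.
The best-response slope dy_{Nadir}/dy_{Mesa} = −0.5 < 0: the reaction function is downward-sloping, so the choices are strategic substitutes.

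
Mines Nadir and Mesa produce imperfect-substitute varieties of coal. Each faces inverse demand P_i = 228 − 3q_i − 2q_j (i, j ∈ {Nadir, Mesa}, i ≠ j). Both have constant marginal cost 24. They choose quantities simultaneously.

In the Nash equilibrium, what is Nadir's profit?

Mine Nadir's profit: π = q_{Nadir}(228 − 3q_{Nadir} − 2q_{Mesa}) − 24q_{Nadir}.
∂π/∂q_{Nadir} = 204 − 6q_{Nadir} − 2q_{Mesa} = 0 ⇒ q_{Nadir} = 34 − (1/3)q_{Mesa}.
Setting q_{Nadir} = q_{Mesa} in the reaction function: q_{Nadir} = 34 − (1/3)q_{Nadir}, so q_{Nadir} = 34 / (4/3) = 25.5.
P_{Nadir} = 228 − 3·25.5 − 2·25.5 = 100.5.
Profit = (100.5 − 24)·25.5 = 1950.75.

1950.75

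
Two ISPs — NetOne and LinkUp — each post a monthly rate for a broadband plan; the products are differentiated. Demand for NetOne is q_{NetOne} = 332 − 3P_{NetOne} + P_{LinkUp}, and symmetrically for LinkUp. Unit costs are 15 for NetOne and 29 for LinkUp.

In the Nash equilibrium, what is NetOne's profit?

NetOne's profit: π = (P_{NetOne} − 15)(332 − 3P_{NetOne} + P_{LinkUp}).
∂π/∂P_{NetOne} = 377 − 6P_{NetOne} + P_{LinkUp} = 0 ⇒ P_{NetOne} = 377/6 + (1/6)P_{LinkUp}.
Similarly P_{LinkUp} = 419/6 + (1/6)P_{NetOne}.
Substituting the second reaction function into the first: P_{NetOne} = 377/6 + (1/6)(419/6 + (1/6)P_{NetOne}), which gives (35/36)P_{NetOne} = 2681/36 ⇒ P_{NetOne} = 76.6.
Then P_{LinkUp} = 419/6 + (1/6)·76.6 = 82.6.
q_{NetOne} = 332 − 3·76.6 + 82.6 = 184.8.
Profit = (76.6 − 15)·184.8 = 11383.68.

11383.68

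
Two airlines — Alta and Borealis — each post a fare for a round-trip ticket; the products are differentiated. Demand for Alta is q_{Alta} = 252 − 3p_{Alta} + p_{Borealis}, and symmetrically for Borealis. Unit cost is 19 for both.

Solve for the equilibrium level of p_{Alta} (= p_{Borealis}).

61.8

Alta's profit: π = (p_{Alta} − 19)(252 − 3p_{Alta} + p_{Borealis}).
∂π/∂p_{Alta} = 309 − 6p_{Alta} + p_{Borealis} = 0 ⇒ p_{Alta} = 51.5 + (1/6)p_{Borealis}.
Setting p_{Alta} = p_{Borealis} in the reaction function: p_{Alta} = 51.5 + (1/6)p_{Alta}, so p_{Alta} = 51.5 / (5/6) = 61.8.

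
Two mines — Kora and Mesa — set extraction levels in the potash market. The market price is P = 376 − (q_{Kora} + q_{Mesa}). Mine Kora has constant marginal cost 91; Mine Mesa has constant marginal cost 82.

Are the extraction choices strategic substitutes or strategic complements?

strategic substitutes

Mine Kora's profit: π = q_{Kora}(376 − (q_{Kora} + q_{Mesa})) − 91q_{Kora}.
∂π/∂q_{Kora} = 285 − 2q_{Kora} − q_{Mesa} = 0, so q_{Kora} = 142.5 − 0.5q_{Mesa}.
The best-response slope dq_{Kora}/dq_{Mesa} = −0.5 < 0: the reaction function is downward-sloping, so the choices are strategic substitutes.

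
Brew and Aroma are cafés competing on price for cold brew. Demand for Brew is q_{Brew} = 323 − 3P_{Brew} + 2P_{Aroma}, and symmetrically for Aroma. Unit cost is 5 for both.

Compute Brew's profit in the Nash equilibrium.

Brew's profit: π = (P_{Brew} − 5)(323 − 3P_{Brew} + 2P_{Aroma}).
∂π/∂P_{Brew} = 338 − 6P_{Brew} + 2P_{Aroma} = 0 ⇒ P_{Brew} = 169/3 + (1/3)P_{Aroma}.
The game is symmetric, so in equilibrium P_{Aroma} = P_{Brew}: the reaction function gives (2/3)P_{Brew} = 169/3, hence P_{Brew} = 84.5.
q_{Brew} = 323 − 3·84.5 + 2·84.5 = 238.5.
Profit = (84.5 − 5)·238.5 = 18960.75.

18960.75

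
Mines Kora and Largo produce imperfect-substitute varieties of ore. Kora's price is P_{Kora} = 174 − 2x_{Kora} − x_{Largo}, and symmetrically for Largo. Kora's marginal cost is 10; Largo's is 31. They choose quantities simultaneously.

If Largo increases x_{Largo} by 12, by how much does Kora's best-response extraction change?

Mine Kora's profit: π = x_{Kora}(174 − 2x_{Kora} − x_{Largo}) − 10x_{Kora}.
∂π/∂x_{Kora} = 164 − 4x_{Kora} − x_{Largo} = 0 ⇒ x_{Kora} = 41 − 0.25x_{Largo}.
The reaction-function slope is −0.25, so a 12-unit rise in x_{Largo} moves x_{Kora} by −0.25 × 12 = −3. Kora's best response falls — the actions are strategic substitutes.

-3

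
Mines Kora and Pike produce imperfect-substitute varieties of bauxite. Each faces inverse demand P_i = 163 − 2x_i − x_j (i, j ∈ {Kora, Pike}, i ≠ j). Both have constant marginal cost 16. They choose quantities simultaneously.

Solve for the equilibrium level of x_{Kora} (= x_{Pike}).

29.4

Mine Kora's profit: π = x_{Kora}(163 − 2x_{Kora} − x_{Pike}) − 16x_{Kora}.
∂π/∂x_{Kora} = 147 − 4x_{Kora} − x_{Pike} = 0 ⇒ x_{Kora} = 36.75 − 0.25x_{Pike}.
Setting x_{Kora} = x_{Pike} in the reaction function: x_{Kora} = 36.75 − 0.25x_{Kora}, so x_{Kora} = 36.75 / 1.25 = 29.4.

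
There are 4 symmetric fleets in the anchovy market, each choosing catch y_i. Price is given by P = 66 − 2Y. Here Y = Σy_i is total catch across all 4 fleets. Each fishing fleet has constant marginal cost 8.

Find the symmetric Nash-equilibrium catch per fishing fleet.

5.8

A representative fishing fleet's profit is π_i = y_i(66 − 2Y) − 8y_i, with Y = y_i + Σ_{j≠i} y_j.
First-order condition: 58 − 4y_i − 2Σ_{j≠i} y_j = 0.
With identical fishing fleets, set every y_j = y: then 58 − 4y − 6y = 0, i.e. y = 58/10 = 5.8.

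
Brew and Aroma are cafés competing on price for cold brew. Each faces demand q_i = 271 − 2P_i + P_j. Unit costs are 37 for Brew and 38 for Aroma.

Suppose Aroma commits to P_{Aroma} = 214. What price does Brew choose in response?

Brew's profit: π = (P_{Brew} − 37)(271 − 2P_{Brew} + P_{Aroma}).
∂π/∂P_{Brew} = 345 − 4P_{Brew} + P_{Aroma} = 0 ⇒ P_{Brew} = 86.25 + 0.25P_{Aroma}.
At P_{Aroma} = 214: P_{Brew} = 86.25 + 0.25·214 = 139.75.

139.75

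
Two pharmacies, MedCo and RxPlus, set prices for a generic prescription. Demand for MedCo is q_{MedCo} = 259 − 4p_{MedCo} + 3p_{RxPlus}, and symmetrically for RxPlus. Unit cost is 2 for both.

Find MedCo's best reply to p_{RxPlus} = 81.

MedCo's profit: π = (p_{MedCo} − 2)(259 − 4p_{MedCo} + 3p_{RxPlus}).
∂π/∂p_{MedCo} = 267 − 8p_{MedCo} + 3p_{RxPlus} = 0 ⇒ p_{MedCo} = 33.375 + 0.375p_{RxPlus}.
At p_{RxPlus} = 81: p_{MedCo} = 33.375 + 0.375·81 = 63.75.

63.75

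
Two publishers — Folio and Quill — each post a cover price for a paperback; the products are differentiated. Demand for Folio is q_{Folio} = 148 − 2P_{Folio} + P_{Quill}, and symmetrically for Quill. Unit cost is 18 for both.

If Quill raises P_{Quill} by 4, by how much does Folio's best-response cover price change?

Folio's profit: π = (P_{Folio} − 18)(148 − 2P_{Folio} + P_{Quill}).
∂π/∂P_{Folio} = 184 − 4P_{Folio} + P_{Quill} = 0 ⇒ P_{Folio} = 46 + 0.25P_{Quill}.
The reaction-function slope is 0.25, so a 4-unit rise in P_{Quill} moves P_{Folio} by 0.25 × 4 = 1. Folio's best response rises — the actions are strategic complements.

1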